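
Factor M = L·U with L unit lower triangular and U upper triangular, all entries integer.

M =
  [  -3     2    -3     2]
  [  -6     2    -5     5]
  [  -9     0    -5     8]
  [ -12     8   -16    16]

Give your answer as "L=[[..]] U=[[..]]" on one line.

  R1 -= 2·R0 → [0,-2,1,1]
  R2 -= 3·R0 → [0,-6,4,2]
  R3 -= 4·R0 → [0,0,-4,8]
  R2 -= 3·R1 → [0,0,1,-1]
  R3 -= 0·R1 → [0,0,-4,8]
  R3 -= -4·R2 → [0,0,0,4]

L=[[1,0,0,0],[2,1,0,0],[3,3,1,0],[4,0,-4,1]] U=[[-3,2,-3,2],[0,-2,1,1],[0,0,1,-1],[0,0,0,4]]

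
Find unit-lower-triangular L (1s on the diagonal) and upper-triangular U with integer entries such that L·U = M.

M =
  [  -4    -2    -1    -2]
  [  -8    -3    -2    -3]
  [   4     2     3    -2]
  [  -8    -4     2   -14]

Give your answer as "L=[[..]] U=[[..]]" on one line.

  R1 -= 2·R0 → [0,1,0,1]
  R2 -= -1·R0 → [0,0,2,-4]
  R3 -= 2·R0 → [0,0,4,-10]
  R2 -= 0·R1 → [0,0,2,-4]
  R3 -= 0·R1 → [0,0,4,-10]
  R3 -= 2·R2 → [0,0,0,-2]

L=[[1,0,0,0],[2,1,0,0],[-1,0,1,0],[2,0,2,1]] U=[[-4,-2,-1,-2],[0,1,0,1],[0,0,2,-4],[0,0,0,-2]]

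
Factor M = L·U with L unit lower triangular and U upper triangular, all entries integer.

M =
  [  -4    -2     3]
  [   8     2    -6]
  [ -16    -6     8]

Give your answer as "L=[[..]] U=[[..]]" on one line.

  r1 -= -2·r0 → [0,-2,0]
  r2 -= 4·r0 → [0,2,-4]
  r2 -= -1·r1 → [0,0,-4]

L=[[1,0,0],[-2,1,0],[4,-1,1]] U=[[-4,-2,3],[0,-2,0],[0,0,-4]]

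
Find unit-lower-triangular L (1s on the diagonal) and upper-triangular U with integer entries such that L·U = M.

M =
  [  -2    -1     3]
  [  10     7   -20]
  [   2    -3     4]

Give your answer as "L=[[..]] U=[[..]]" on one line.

  r1 -= -5·r0 → [0,2,-5]
  r2 -= -1·r0 → [0,-4,7]
  r2 -= -2·r1 → [0,0,-3]

L=[[1,0,0],[-5,1,0],[-1,-2,1]] U=[[-2,-1,3],[0,2,-5],[0,0,-3]]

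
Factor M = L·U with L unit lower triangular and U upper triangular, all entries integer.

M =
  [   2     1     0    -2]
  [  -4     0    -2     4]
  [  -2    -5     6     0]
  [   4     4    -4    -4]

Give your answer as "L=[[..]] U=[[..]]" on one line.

L=[[1,0,0,0],[-2,1,0,0],[-1,-2,1,0],[2,1,-1,1]] U=[[2,1,0,-2],[0,2,-2,0],[0,0,2,-2],[0,0,0,-2]]

  row1 -= -2·row0 → [0,2,-2,0]
  row2 -= -1·row0 → [0,-4,6,-2]
  row3 -= 2·row0 → [0,2,-4,0]
  row2 -= -2·row1 → [0,0,2,-2]
  row3 -= 1·row1 → [0,0,-2,0]
  row3 -= -1·row2 → [0,0,0,-2]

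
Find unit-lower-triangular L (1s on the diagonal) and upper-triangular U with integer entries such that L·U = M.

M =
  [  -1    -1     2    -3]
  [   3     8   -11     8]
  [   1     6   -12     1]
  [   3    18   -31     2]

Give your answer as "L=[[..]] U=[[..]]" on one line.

L=[[1,0,0,0],[-3,1,0,0],[-1,1,1,0],[-3,3,2,1]] U=[[-1,-1,2,-3],[0,5,-5,-1],[0,0,-5,-1],[0,0,0,-2]]

  R1 -= -3·R0 → [0,5,-5,-1]
  R2 -= -1·R0 → [0,5,-10,-2]
  R3 -= -3·R0 → [0,15,-25,-7]
  R2 -= 1·R1 → [0,0,-5,-1]
  R3 -= 3·R1 → [0,0,-10,-4]
  R3 -= 2·R2 → [0,0,0,-2]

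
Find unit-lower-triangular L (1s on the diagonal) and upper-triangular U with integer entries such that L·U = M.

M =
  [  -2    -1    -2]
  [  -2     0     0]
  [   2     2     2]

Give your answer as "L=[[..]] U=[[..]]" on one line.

  r1 -= 1·r0 → [0,1,2]
  r2 -= -1·r0 → [0,1,0]
  r2 -= 1·r1 → [0,0,-2]

L=[[1,0,0],[1,1,0],[-1,1,1]] U=[[-2,-1,-2],[0,1,2],[0,0,-2]]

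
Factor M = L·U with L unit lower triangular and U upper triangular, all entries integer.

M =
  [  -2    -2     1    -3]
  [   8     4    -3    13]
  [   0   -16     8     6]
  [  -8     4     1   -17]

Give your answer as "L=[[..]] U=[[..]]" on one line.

  r1 -= -4·r0 → [0,-4,1,1]
  r2 -= 0·r0 → [0,-16,8,6]
  r3 -= 4·r0 → [0,12,-3,-5]
  r2 -= 4·r1 → [0,0,4,2]
  r3 -= -3·r1 → [0,0,0,-2]
  r3 -= 0·r2 → [0,0,0,-2]

L=[[1,0,0,0],[-4,1,0,0],[0,4,1,0],[4,-3,0,1]] U=[[-2,-2,1,-3],[0,-4,1,1],[0,0,4,2],[0,0,0,-2]]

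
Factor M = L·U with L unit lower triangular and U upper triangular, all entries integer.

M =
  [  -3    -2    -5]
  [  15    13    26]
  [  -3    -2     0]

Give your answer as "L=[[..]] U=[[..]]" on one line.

L=[[1,0,0],[-5,1,0],[1,0,1]] U=[[-3,-2,-5],[0,3,1],[0,0,5]]

  row1 -= -5·row0 → [0,3,1]
  row2 -= 1·row0 → [0,0,5]
  row2 -= 0·row1 → [0,0,5]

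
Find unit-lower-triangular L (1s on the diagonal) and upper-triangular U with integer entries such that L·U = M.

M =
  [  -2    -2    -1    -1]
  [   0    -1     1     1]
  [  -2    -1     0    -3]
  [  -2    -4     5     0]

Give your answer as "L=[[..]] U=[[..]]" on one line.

  R1 -= 0·R0 → [0,-1,1,1]
  R2 -= 1·R0 → [0,1,1,-2]
  R3 -= 1·R0 → [0,-2,6,1]
  R2 -= -1·R1 → [0,0,2,-1]
  R3 -= 2·R1 → [0,0,4,-1]
  R3 -= 2·R2 → [0,0,0,1]

L=[[1,0,0,0],[0,1,0,0],[1,-1,1,0],[1,2,2,1]] U=[[-2,-2,-1,-1],[0,-1,1,1],[0,0,2,-1],[0,0,0,1]]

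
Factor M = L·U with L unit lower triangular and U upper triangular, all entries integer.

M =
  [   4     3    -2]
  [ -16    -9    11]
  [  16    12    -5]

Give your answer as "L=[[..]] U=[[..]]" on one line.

  row1 -= -4·row0 → [0,3,3]
  row2 -= 4·row0 → [0,0,3]
  row2 -= 0·row1 → [0,0,3]

L=[[1,0,0],[-4,1,0],[4,0,1]] U=[[4,3,-2],[0,3,3],[0,0,3]]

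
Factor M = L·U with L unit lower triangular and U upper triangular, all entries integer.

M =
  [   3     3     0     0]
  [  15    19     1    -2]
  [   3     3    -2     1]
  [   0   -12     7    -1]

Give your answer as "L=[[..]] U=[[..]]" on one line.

  R1 -= 5·R0 → [0,4,1,-2]
  R2 -= 1·R0 → [0,0,-2,1]
  R3 -= 0·R0 → [0,-12,7,-1]
  R2 -= 0·R1 → [0,0,-2,1]
  R3 -= -3·R1 → [0,0,10,-7]
  R3 -= -5·R2 → [0,0,0,-2]

L=[[1,0,0,0],[5,1,0,0],[1,0,1,0],[0,-3,-5,1]] U=[[3,3,0,0],[0,4,1,-2],[0,0,-2,1],[0,0,0,-2]]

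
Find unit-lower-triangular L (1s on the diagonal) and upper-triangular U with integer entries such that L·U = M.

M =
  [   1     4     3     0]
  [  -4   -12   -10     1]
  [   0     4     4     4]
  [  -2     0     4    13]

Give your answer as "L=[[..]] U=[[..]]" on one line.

L=[[1,0,0,0],[-4,1,0,0],[0,1,1,0],[-2,2,3,1]] U=[[1,4,3,0],[0,4,2,1],[0,0,2,3],[0,0,0,2]]

  row1 -= -4·row0 → [0,4,2,1]
  row2 -= 0·row0 → [0,4,4,4]
  row3 -= -2·row0 → [0,8,10,13]
  row2 -= 1·row1 → [0,0,2,3]
  row3 -= 2·row1 → [0,0,6,11]
  row3 -= 3·row2 → [0,0,0,2]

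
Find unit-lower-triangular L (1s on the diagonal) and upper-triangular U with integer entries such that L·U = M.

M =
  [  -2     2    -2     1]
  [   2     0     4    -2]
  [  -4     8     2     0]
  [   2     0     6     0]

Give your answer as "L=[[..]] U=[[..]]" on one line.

  r1 -= -1·r0 → [0,2,2,-1]
  r2 -= 2·r0 → [0,4,6,-2]
  r3 -= -1·r0 → [0,2,4,1]
  r2 -= 2·r1 → [0,0,2,0]
  r3 -= 1·r1 → [0,0,2,2]
  r3 -= 1·r2 → [0,0,0,2]

L=[[1,0,0,0],[-1,1,0,0],[2,2,1,0],[-1,1,1,1]] U=[[-2,2,-2,1],[0,2,2,-1],[0,0,2,0],[0,0,0,2]]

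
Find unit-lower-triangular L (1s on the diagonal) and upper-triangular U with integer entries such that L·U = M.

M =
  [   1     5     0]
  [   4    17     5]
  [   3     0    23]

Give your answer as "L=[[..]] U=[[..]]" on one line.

  R1 -= 4·R0 → [0,-3,5]
  R2 -= 3·R0 → [0,-15,23]
  R2 -= 5·R1 → [0,0,-2]

L=[[1,0,0],[4,1,0],[3,5,1]] U=[[1,5,0],[0,-3,5],[0,0,-2]]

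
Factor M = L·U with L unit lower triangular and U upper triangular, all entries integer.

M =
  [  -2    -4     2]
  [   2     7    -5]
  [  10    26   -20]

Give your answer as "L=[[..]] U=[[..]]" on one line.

L=[[1,0,0],[-1,1,0],[-5,2,1]] U=[[-2,-4,2],[0,3,-3],[0,0,-4]]

  row1 -= -1·row0 → [0,3,-3]
  row2 -= -5·row0 → [0,6,-10]
  row2 -= 2·row1 → [0,0,-4]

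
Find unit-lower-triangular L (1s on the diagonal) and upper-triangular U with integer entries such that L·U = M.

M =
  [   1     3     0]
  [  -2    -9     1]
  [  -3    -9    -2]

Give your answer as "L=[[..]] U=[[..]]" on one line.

L=[[1,0,0],[-2,1,0],[-3,0,1]] U=[[1,3,0],[0,-3,1],[0,0,-2]]

  R1 -= -2·R0 → [0,-3,1]
  R2 -= -3·R0 → [0,0,-2]
  R2 -= 0·R1 → [0,0,-2]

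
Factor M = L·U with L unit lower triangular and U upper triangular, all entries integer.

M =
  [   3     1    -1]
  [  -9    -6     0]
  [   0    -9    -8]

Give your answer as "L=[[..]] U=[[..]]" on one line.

L=[[1,0,0],[-3,1,0],[0,3,1]] U=[[3,1,-1],[0,-3,-3],[0,0,1]]

  row1 -= -3·row0 → [0,-3,-3]
  row2 -= 0·row0 → [0,-9,-8]
  row2 -= 3·row1 → [0,0,1]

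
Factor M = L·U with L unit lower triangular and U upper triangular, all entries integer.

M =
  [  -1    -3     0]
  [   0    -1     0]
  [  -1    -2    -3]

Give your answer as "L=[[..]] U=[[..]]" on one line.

  row1 -= 0·row0 → [0,-1,0]
  row2 -= 1·row0 → [0,1,-3]
  row2 -= -1·row1 → [0,0,-3]

L=[[1,0,0],[0,1,0],[1,-1,1]] U=[[-1,-3,0],[0,-1,0],[0,0,-3]]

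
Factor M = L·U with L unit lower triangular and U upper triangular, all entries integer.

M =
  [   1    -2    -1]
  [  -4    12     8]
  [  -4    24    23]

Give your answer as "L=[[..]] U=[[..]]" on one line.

  R1 -= -4·R0 → [0,4,4]
  R2 -= -4·R0 → [0,16,19]
  R2 -= 4·R1 → [0,0,3]

L=[[1,0,0],[-4,1,0],[-4,4,1]] U=[[1,-2,-1],[0,4,4],[0,0,3]]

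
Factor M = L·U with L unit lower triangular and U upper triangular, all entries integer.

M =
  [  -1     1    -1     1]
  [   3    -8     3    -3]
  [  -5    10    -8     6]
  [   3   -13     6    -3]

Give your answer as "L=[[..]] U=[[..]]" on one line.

  R1 -= -3·R0 → [0,-5,0,0]
  R2 -= 5·R0 → [0,5,-3,1]
  R3 -= -3·R0 → [0,-10,3,0]
  R2 -= -1·R1 → [0,0,-3,1]
  R3 -= 2·R1 → [0,0,3,0]
  R3 -= -1·R2 → [0,0,0,1]

L=[[1,0,0,0],[-3,1,0,0],[5,-1,1,0],[-3,2,-1,1]] U=[[-1,1,-1,1],[0,-5,0,0],[0,0,-3,1],[0,0,0,1]]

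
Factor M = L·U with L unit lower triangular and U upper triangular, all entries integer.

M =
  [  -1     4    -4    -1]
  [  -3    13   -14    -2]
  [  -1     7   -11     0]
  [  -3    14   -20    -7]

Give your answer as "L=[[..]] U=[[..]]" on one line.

L=[[1,0,0,0],[3,1,0,0],[1,3,1,0],[3,2,4,1]] U=[[-1,4,-4,-1],[0,1,-2,1],[0,0,-1,-2],[0,0,0,2]]

  r1 -= 3·r0 → [0,1,-2,1]
  r2 -= 1·r0 → [0,3,-7,1]
  r3 -= 3·r0 → [0,2,-8,-4]
  r2 -= 3·r1 → [0,0,-1,-2]
  r3 -= 2·r1 → [0,0,-4,-6]
  r3 -= 4·r2 → [0,0,0,2]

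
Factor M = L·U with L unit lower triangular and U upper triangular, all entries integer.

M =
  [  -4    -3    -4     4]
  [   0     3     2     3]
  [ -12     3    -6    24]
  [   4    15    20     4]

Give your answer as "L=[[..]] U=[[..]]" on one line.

L=[[1,0,0,0],[0,1,0,0],[3,4,1,0],[-1,4,-4,1]] U=[[-4,-3,-4,4],[0,3,2,3],[0,0,-2,0],[0,0,0,-4]]

  r1 -= 0·r0 → [0,3,2,3]
  r2 -= 3·r0 → [0,12,6,12]
  r3 -= -1·r0 → [0,12,16,8]
  r2 -= 4·r1 → [0,0,-2,0]
  r3 -= 4·r1 → [0,0,8,-4]
  r3 -= -4·r2 → [0,0,0,-4]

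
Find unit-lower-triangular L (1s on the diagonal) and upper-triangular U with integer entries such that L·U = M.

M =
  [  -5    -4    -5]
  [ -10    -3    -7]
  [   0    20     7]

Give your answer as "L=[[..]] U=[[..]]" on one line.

  row1 -= 2·row0 → [0,5,3]
  row2 -= 0·row0 → [0,20,7]
  row2 -= 4·row1 → [0,0,-5]

L=[[1,0,0],[2,1,0],[0,4,1]] U=[[-5,-4,-5],[0,5,3],[0,0,-5]]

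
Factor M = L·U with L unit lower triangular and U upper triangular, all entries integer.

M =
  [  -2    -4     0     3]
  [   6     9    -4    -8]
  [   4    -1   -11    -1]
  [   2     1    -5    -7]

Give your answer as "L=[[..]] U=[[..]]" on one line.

L=[[1,0,0,0],[-3,1,0,0],[-2,3,1,0],[-1,1,-1,1]] U=[[-2,-4,0,3],[0,-3,-4,1],[0,0,1,2],[0,0,0,-3]]

  row1 -= -3·row0 → [0,-3,-4,1]
  row2 -= -2·row0 → [0,-9,-11,5]
  row3 -= -1·row0 → [0,-3,-5,-4]
  row2 -= 3·row1 → [0,0,1,2]
  row3 -= 1·row1 → [0,0,-1,-5]
  row3 -= -1·row2 → [0,0,0,-3]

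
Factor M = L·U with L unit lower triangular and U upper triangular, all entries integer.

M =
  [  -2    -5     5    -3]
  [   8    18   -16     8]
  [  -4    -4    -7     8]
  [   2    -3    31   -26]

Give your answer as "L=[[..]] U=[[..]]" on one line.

  r1 -= -4·r0 → [0,-2,4,-4]
  r2 -= 2·r0 → [0,6,-17,14]
  r3 -= -1·r0 → [0,-8,36,-29]
  r2 -= -3·r1 → [0,0,-5,2]
  r3 -= 4·r1 → [0,0,20,-13]
  r3 -= -4·r2 → [0,0,0,-5]

L=[[1,0,0,0],[-4,1,0,0],[2,-3,1,0],[-1,4,-4,1]] U=[[-2,-5,5,-3],[0,-2,4,-4],[0,0,-5,2],[0,0,0,-5]]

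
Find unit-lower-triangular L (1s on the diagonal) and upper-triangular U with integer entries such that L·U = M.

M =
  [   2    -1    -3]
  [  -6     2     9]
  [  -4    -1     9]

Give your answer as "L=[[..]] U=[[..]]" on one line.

  r1 -= -3·r0 → [0,-1,0]
  r2 -= -2·r0 → [0,-3,3]
  r2 -= 3·r1 → [0,0,3]

L=[[1,0,0],[-3,1,0],[-2,3,1]] U=[[2,-1,-3],[0,-1,0],[0,0,3]]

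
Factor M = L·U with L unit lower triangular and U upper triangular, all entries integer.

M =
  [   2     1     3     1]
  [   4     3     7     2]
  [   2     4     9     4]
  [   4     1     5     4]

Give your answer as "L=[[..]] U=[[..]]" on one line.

L=[[1,0,0,0],[2,1,0,0],[1,3,1,0],[2,-1,0,1]] U=[[2,1,3,1],[0,1,1,0],[0,0,3,3],[0,0,0,2]]

  r1 -= 2·r0 → [0,1,1,0]
  r2 -= 1·r0 → [0,3,6,3]
  r3 -= 2·r0 → [0,-1,-1,2]
  r2 -= 3·r1 → [0,0,3,3]
  r3 -= -1·r1 → [0,0,0,2]
  r3 -= 0·r2 → [0,0,0,2]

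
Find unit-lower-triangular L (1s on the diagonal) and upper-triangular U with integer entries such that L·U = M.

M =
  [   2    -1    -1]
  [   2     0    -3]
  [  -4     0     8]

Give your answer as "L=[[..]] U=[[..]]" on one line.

  r1 -= 1·r0 → [0,1,-2]
  r2 -= -2·r0 → [0,-2,6]
  r2 -= -2·r1 → [0,0,2]

L=[[1,0,0],[1,1,0],[-2,-2,1]] U=[[2,-1,-1],[0,1,-2],[0,0,2]]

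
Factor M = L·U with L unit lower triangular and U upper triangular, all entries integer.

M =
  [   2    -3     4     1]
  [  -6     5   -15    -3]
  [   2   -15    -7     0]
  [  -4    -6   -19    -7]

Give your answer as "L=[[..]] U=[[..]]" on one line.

L=[[1,0,0,0],[-3,1,0,0],[1,3,1,0],[-2,3,1,1]] U=[[2,-3,4,1],[0,-4,-3,0],[0,0,-2,-1],[0,0,0,-4]]

  row1 -= -3·row0 → [0,-4,-3,0]
  row2 -= 1·row0 → [0,-12,-11,-1]
  row3 -= -2·row0 → [0,-12,-11,-5]
  row2 -= 3·row1 → [0,0,-2,-1]
  row3 -= 3·row1 → [0,0,-2,-5]
  row3 -= 1·row2 → [0,0,0,-4]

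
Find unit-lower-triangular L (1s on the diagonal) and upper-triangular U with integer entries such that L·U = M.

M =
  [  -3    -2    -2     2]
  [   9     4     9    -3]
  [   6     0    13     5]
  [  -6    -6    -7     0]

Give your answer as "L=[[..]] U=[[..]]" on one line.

  row1 -= -3·row0 → [0,-2,3,3]
  row2 -= -2·row0 → [0,-4,9,9]
  row3 -= 2·row0 → [0,-2,-3,-4]
  row2 -= 2·row1 → [0,0,3,3]
  row3 -= 1·row1 → [0,0,-6,-7]
  row3 -= -2·row2 → [0,0,0,-1]

L=[[1,0,0,0],[-3,1,0,0],[-2,2,1,0],[2,1,-2,1]] U=[[-3,-2,-2,2],[0,-2,3,3],[0,0,3,3],[0,0,0,-1]]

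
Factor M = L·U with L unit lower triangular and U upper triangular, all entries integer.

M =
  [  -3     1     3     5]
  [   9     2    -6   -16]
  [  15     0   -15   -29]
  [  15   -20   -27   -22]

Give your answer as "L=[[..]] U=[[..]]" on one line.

L=[[1,0,0,0],[-3,1,0,0],[-5,1,1,0],[-5,-3,1,1]] U=[[-3,1,3,5],[0,5,3,-1],[0,0,-3,-3],[0,0,0,3]]

  R1 -= -3·R0 → [0,5,3,-1]
  R2 -= -5·R0 → [0,5,0,-4]
  R3 -= -5·R0 → [0,-15,-12,3]
  R2 -= 1·R1 → [0,0,-3,-3]
  R3 -= -3·R1 → [0,0,-3,0]
  R3 -= 1·R2 → [0,0,0,3]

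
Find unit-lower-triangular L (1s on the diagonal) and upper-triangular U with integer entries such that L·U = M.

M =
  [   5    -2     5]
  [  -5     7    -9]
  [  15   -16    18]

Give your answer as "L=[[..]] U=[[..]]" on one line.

  R1 -= -1·R0 → [0,5,-4]
  R2 -= 3·R0 → [0,-10,3]
  R2 -= -2·R1 → [0,0,-5]

L=[[1,0,0],[-1,1,0],[3,-2,1]] U=[[5,-2,5],[0,5,-4],[0,0,-5]]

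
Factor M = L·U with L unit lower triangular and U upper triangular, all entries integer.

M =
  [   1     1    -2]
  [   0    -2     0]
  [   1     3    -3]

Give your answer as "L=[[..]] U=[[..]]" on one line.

L=[[1,0,0],[0,1,0],[1,-1,1]] U=[[1,1,-2],[0,-2,0],[0,0,-1]]

  row1 -= 0·row0 → [0,-2,0]
  row2 -= 1·row0 → [0,2,-1]
  row2 -= -1·row1 → [0,0,-1]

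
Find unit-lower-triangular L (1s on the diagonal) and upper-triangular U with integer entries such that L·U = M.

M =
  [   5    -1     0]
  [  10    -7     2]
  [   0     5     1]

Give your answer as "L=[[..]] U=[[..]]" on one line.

  R1 -= 2·R0 → [0,-5,2]
  R2 -= 0·R0 → [0,5,1]
  R2 -= -1·R1 → [0,0,3]

L=[[1,0,0],[2,1,0],[0,-1,1]] U=[[5,-1,0],[0,-5,2],[0,0,3]]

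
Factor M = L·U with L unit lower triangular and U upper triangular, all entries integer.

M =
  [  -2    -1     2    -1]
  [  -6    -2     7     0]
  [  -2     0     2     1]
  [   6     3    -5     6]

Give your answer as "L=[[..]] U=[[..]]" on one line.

L=[[1,0,0,0],[3,1,0,0],[1,1,1,0],[-3,0,-1,1]] U=[[-2,-1,2,-1],[0,1,1,3],[0,0,-1,-1],[0,0,0,2]]

  r1 -= 3·r0 → [0,1,1,3]
  r2 -= 1·r0 → [0,1,0,2]
  r3 -= -3·r0 → [0,0,1,3]
  r2 -= 1·r1 → [0,0,-1,-1]
  r3 -= 0·r1 → [0,0,1,3]
  r3 -= -1·r2 → [0,0,0,2]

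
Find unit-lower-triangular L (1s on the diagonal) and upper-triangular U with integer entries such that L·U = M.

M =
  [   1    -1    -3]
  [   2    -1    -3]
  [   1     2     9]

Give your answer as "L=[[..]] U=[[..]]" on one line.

  row1 -= 2·row0 → [0,1,3]
  row2 -= 1·row0 → [0,3,12]
  row2 -= 3·row1 → [0,0,3]

L=[[1,0,0],[2,1,0],[1,3,1]] U=[[1,-1,-3],[0,1,3],[0,0,3]]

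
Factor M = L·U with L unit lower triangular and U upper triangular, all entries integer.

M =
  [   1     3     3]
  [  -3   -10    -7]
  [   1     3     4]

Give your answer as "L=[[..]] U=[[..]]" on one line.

L=[[1,0,0],[-3,1,0],[1,0,1]] U=[[1,3,3],[0,-1,2],[0,0,1]]

  R1 -= -3·R0 → [0,-1,2]
  R2 -= 1·R0 → [0,0,1]
  R2 -= 0·R1 → [0,0,1]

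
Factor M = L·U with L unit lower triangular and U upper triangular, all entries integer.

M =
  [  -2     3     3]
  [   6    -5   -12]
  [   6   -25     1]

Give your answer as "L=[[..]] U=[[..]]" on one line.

L=[[1,0,0],[-3,1,0],[-3,-4,1]] U=[[-2,3,3],[0,4,-3],[0,0,-2]]

  r1 -= -3·r0 → [0,4,-3]
  r2 -= -3·r0 → [0,-16,10]
  r2 -= -4·r1 → [0,0,-2]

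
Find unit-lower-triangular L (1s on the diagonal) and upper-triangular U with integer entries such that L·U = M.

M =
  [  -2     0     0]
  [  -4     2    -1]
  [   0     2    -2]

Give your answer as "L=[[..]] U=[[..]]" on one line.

L=[[1,0,0],[2,1,0],[0,1,1]] U=[[-2,0,0],[0,2,-1],[0,0,-1]]

  r1 -= 2·r0 → [0,2,-1]
  r2 -= 0·r0 → [0,2,-2]
  r2 -= 1·r1 → [0,0,-1]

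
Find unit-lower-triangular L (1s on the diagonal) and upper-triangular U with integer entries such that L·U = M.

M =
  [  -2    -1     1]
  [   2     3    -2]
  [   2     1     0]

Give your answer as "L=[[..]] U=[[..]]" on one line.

L=[[1,0,0],[-1,1,0],[-1,0,1]] U=[[-2,-1,1],[0,2,-1],[0,0,1]]

  R1 -= -1·R0 → [0,2,-1]
  R2 -= -1·R0 → [0,0,1]
  R2 -= 0·R1 → [0,0,1]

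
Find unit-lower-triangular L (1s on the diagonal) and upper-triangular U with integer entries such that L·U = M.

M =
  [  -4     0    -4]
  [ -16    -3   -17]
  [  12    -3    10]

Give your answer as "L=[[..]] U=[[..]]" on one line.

  r1 -= 4·r0 → [0,-3,-1]
  r2 -= -3·r0 → [0,-3,-2]
  r2 -= 1·r1 → [0,0,-1]

L=[[1,0,0],[4,1,0],[-3,1,1]] U=[[-4,0,-4],[0,-3,-1],[0,0,-1]]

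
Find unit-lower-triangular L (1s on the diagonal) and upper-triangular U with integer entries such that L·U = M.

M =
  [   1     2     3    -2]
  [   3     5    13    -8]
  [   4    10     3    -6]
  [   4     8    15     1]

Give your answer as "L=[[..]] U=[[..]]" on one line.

  row1 -= 3·row0 → [0,-1,4,-2]
  row2 -= 4·row0 → [0,2,-9,2]
  row3 -= 4·row0 → [0,0,3,9]
  row2 -= -2·row1 → [0,0,-1,-2]
  row3 -= 0·row1 → [0,0,3,9]
  row3 -= -3·row2 → [0,0,0,3]

L=[[1,0,0,0],[3,1,0,0],[4,-2,1,0],[4,0,-3,1]] U=[[1,2,3,-2],[0,-1,4,-2],[0,0,-1,-2],[0,0,0,3]]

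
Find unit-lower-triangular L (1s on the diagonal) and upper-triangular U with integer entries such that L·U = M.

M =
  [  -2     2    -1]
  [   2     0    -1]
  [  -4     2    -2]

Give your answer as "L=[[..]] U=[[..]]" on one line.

  R1 -= -1·R0 → [0,2,-2]
  R2 -= 2·R0 → [0,-2,0]
  R2 -= -1·R1 → [0,0,-2]

L=[[1,0,0],[-1,1,0],[2,-1,1]] U=[[-2,2,-1],[0,2,-2],[0,0,-2]]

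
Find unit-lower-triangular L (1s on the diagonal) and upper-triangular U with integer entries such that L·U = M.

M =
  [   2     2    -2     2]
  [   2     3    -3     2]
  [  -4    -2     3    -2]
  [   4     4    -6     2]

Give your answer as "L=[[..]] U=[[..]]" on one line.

  r1 -= 1·r0 → [0,1,-1,0]
  r2 -= -2·r0 → [0,2,-1,2]
  r3 -= 2·r0 → [0,0,-2,-2]
  r2 -= 2·r1 → [0,0,1,2]
  r3 -= 0·r1 → [0,0,-2,-2]
  r3 -= -2·r2 → [0,0,0,2]

L=[[1,0,0,0],[1,1,0,0],[-2,2,1,0],[2,0,-2,1]] U=[[2,2,-2,2],[0,1,-1,0],[0,0,1,2],[0,0,0,2]]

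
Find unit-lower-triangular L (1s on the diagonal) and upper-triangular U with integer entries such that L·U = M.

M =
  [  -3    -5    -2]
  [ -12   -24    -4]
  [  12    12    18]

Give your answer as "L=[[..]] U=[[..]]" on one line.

  r1 -= 4·r0 → [0,-4,4]
  r2 -= -4·r0 → [0,-8,10]
  r2 -= 2·r1 → [0,0,2]

L=[[1,0,0],[4,1,0],[-4,2,1]] U=[[-3,-5,-2],[0,-4,4],[0,0,2]]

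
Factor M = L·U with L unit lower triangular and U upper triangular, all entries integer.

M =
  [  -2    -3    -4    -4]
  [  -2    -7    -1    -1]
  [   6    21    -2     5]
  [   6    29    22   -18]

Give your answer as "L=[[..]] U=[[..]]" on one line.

L=[[1,0,0,0],[1,1,0,0],[-3,-3,1,0],[-3,-5,-5,1]] U=[[-2,-3,-4,-4],[0,-4,3,3],[0,0,-5,2],[0,0,0,-5]]

  R1 -= 1·R0 → [0,-4,3,3]
  R2 -= -3·R0 → [0,12,-14,-7]
  R3 -= -3·R0 → [0,20,10,-30]
  R2 -= -3·R1 → [0,0,-5,2]
  R3 -= -5·R1 → [0,0,25,-15]
  R3 -= -5·R2 → [0,0,0,-5]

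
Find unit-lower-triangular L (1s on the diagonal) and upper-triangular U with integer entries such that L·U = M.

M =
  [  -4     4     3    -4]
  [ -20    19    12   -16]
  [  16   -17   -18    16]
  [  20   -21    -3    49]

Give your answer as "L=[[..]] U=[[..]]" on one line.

  r1 -= 5·r0 → [0,-1,-3,4]
  r2 -= -4·r0 → [0,-1,-6,0]
  r3 -= -5·r0 → [0,-1,12,29]
  r2 -= 1·r1 → [0,0,-3,-4]
  r3 -= 1·r1 → [0,0,15,25]
  r3 -= -5·r2 → [0,0,0,5]

L=[[1,0,0,0],[5,1,0,0],[-4,1,1,0],[-5,1,-5,1]] U=[[-4,4,3,-4],[0,-1,-3,4],[0,0,-3,-4],[0,0,0,5]]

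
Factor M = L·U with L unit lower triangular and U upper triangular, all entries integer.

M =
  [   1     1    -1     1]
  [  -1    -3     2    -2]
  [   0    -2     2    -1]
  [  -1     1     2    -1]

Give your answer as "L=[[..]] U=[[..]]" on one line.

  row1 -= -1·row0 → [0,-2,1,-1]
  row2 -= 0·row0 → [0,-2,2,-1]
  row3 -= -1·row0 → [0,2,1,0]
  row2 -= 1·row1 → [0,0,1,0]
  row3 -= -1·row1 → [0,0,2,-1]
  row3 -= 2·row2 → [0,0,0,-1]

L=[[1,0,0,0],[-1,1,0,0],[0,1,1,0],[-1,-1,2,1]] U=[[1,1,-1,1],[0,-2,1,-1],[0,0,1,0],[0,0,0,-1]]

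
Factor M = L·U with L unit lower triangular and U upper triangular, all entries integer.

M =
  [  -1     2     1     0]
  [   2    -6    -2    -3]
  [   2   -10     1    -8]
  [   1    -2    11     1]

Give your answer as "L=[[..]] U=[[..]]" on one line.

L=[[1,0,0,0],[-2,1,0,0],[-2,3,1,0],[-1,0,4,1]] U=[[-1,2,1,0],[0,-2,0,-3],[0,0,3,1],[0,0,0,-3]]

  R1 -= -2·R0 → [0,-2,0,-3]
  R2 -= -2·R0 → [0,-6,3,-8]
  R3 -= -1·R0 → [0,0,12,1]
  R2 -= 3·R1 → [0,0,3,1]
  R3 -= 0·R1 → [0,0,12,1]
  R3 -= 4·R2 → [0,0,0,-3]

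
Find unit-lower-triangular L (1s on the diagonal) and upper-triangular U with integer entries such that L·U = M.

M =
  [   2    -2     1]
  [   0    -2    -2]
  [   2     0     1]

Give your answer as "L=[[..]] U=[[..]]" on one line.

  row1 -= 0·row0 → [0,-2,-2]
  row2 -= 1·row0 → [0,2,0]
  row2 -= -1·row1 → [0,0,-2]

L=[[1,0,0],[0,1,0],[1,-1,1]] U=[[2,-2,1],[0,-2,-2],[0,0,-2]]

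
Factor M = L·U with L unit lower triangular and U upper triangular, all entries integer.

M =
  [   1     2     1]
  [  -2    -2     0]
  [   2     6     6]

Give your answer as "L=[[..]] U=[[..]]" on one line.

  r1 -= -2·r0 → [0,2,2]
  r2 -= 2·r0 → [0,2,4]
  r2 -= 1·r1 → [0,0,2]

L=[[1,0,0],[-2,1,0],[2,1,1]] U=[[1,2,1],[0,2,2],[0,0,2]]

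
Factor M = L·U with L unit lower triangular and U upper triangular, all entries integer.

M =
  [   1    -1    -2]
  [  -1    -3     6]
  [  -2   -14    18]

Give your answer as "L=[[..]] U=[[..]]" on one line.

  row1 -= -1·row0 → [0,-4,4]
  row2 -= -2·row0 → [0,-16,14]
  row2 -= 4·row1 → [0,0,-2]

L=[[1,0,0],[-1,1,0],[-2,4,1]] U=[[1,-1,-2],[0,-4,4],[0,0,-2]]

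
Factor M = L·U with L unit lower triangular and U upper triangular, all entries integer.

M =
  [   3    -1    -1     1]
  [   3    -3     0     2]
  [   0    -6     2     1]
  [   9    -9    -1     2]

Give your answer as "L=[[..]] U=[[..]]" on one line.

  row1 -= 1·row0 → [0,-2,1,1]
  row2 -= 0·row0 → [0,-6,2,1]
  row3 -= 3·row0 → [0,-6,2,-1]
  row2 -= 3·row1 → [0,0,-1,-2]
  row3 -= 3·row1 → [0,0,-1,-4]
  row3 -= 1·row2 → [0,0,0,-2]

L=[[1,0,0,0],[1,1,0,0],[0,3,1,0],[3,3,1,1]] U=[[3,-1,-1,1],[0,-2,1,1],[0,0,-1,-2],[0,0,0,-2]]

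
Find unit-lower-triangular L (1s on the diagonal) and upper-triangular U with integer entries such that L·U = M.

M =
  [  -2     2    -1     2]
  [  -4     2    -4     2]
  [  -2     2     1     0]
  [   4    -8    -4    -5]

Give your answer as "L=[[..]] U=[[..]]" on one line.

L=[[1,0,0,0],[2,1,0,0],[1,0,1,0],[-2,2,-1,1]] U=[[-2,2,-1,2],[0,-2,-2,-2],[0,0,2,-2],[0,0,0,1]]

  R1 -= 2·R0 → [0,-2,-2,-2]
  R2 -= 1·R0 → [0,0,2,-2]
  R3 -= -2·R0 → [0,-4,-6,-1]
  R2 -= 0·R1 → [0,0,2,-2]
  R3 -= 2·R1 → [0,0,-2,3]
  R3 -= -1·R2 → [0,0,0,1]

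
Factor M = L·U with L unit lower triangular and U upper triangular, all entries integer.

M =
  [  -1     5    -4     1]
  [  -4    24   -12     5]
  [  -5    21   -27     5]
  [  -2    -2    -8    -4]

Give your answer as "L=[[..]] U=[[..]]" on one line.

  R1 -= 4·R0 → [0,4,4,1]
  R2 -= 5·R0 → [0,-4,-7,0]
  R3 -= 2·R0 → [0,-12,0,-6]
  R2 -= -1·R1 → [0,0,-3,1]
  R3 -= -3·R1 → [0,0,12,-3]
  R3 -= -4·R2 → [0,0,0,1]

L=[[1,0,0,0],[4,1,0,0],[5,-1,1,0],[2,-3,-4,1]] U=[[-1,5,-4,1],[0,4,4,1],[0,0,-3,1],[0,0,0,1]]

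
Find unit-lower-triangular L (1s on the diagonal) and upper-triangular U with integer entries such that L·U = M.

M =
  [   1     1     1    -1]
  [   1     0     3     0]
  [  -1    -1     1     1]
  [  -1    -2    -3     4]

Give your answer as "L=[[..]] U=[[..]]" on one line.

L=[[1,0,0,0],[1,1,0,0],[-1,0,1,0],[-1,1,-2,1]] U=[[1,1,1,-1],[0,-1,2,1],[0,0,2,0],[0,0,0,2]]

  row1 -= 1·row0 → [0,-1,2,1]
  row2 -= -1·row0 → [0,0,2,0]
  row3 -= -1·row0 → [0,-1,-2,3]
  row2 -= 0·row1 → [0,0,2,0]
  row3 -= 1·row1 → [0,0,-4,2]
  row3 -= -2·row2 → [0,0,0,2]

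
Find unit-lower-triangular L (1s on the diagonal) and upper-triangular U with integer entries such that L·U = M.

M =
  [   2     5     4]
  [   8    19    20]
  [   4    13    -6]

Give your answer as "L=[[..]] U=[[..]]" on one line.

L=[[1,0,0],[4,1,0],[2,-3,1]] U=[[2,5,4],[0,-1,4],[0,0,-2]]

  R1 -= 4·R0 → [0,-1,4]
  R2 -= 2·R0 → [0,3,-14]
  R2 -= -3·R1 → [0,0,-2]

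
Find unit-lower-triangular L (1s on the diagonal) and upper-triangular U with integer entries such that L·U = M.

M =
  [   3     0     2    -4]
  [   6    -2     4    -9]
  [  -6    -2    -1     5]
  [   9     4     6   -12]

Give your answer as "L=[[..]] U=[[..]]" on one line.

L=[[1,0,0,0],[2,1,0,0],[-2,1,1,0],[3,-2,0,1]] U=[[3,0,2,-4],[0,-2,0,-1],[0,0,3,-2],[0,0,0,-2]]

  row1 -= 2·row0 → [0,-2,0,-1]
  row2 -= -2·row0 → [0,-2,3,-3]
  row3 -= 3·row0 → [0,4,0,0]
  row2 -= 1·row1 → [0,0,3,-2]
  row3 -= -2·row1 → [0,0,0,-2]
  row3 -= 0·row2 → [0,0,0,-2]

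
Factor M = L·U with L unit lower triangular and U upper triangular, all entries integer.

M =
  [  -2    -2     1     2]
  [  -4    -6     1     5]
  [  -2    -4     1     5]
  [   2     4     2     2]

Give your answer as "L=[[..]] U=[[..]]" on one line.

  R1 -= 2·R0 → [0,-2,-1,1]
  R2 -= 1·R0 → [0,-2,0,3]
  R3 -= -1·R0 → [0,2,3,4]
  R2 -= 1·R1 → [0,0,1,2]
  R3 -= -1·R1 → [0,0,2,5]
  R3 -= 2·R2 → [0,0,0,1]

L=[[1,0,0,0],[2,1,0,0],[1,1,1,0],[-1,-1,2,1]] U=[[-2,-2,1,2],[0,-2,-1,1],[0,0,1,2],[0,0,0,1]]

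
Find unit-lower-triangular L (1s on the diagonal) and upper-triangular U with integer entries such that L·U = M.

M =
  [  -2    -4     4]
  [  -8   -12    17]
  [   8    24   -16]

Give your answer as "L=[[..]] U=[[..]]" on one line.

L=[[1,0,0],[4,1,0],[-4,2,1]] U=[[-2,-4,4],[0,4,1],[0,0,-2]]

  R1 -= 4·R0 → [0,4,1]
  R2 -= -4·R0 → [0,8,0]
  R2 -= 2·R1 → [0,0,-2]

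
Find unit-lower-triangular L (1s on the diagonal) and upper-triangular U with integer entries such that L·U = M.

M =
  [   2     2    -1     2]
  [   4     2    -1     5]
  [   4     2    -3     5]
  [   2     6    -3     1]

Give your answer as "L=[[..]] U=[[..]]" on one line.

L=[[1,0,0,0],[2,1,0,0],[2,1,1,0],[1,-2,0,1]] U=[[2,2,-1,2],[0,-2,1,1],[0,0,-2,0],[0,0,0,1]]

  row1 -= 2·row0 → [0,-2,1,1]
  row2 -= 2·row0 → [0,-2,-1,1]
  row3 -= 1·row0 → [0,4,-2,-1]
  row2 -= 1·row1 → [0,0,-2,0]
  row3 -= -2·row1 → [0,0,0,1]
  row3 -= 0·row2 → [0,0,0,1]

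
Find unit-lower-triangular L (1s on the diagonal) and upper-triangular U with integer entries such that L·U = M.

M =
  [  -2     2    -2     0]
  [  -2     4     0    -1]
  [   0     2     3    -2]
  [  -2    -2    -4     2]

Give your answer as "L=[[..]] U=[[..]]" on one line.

L=[[1,0,0,0],[1,1,0,0],[0,1,1,0],[1,-2,2,1]] U=[[-2,2,-2,0],[0,2,2,-1],[0,0,1,-1],[0,0,0,2]]

  r1 -= 1·r0 → [0,2,2,-1]
  r2 -= 0·r0 → [0,2,3,-2]
  r3 -= 1·r0 → [0,-4,-2,2]
  r2 -= 1·r1 → [0,0,1,-1]
  r3 -= -2·r1 → [0,0,2,0]
  r3 -= 2·r2 → [0,0,0,2]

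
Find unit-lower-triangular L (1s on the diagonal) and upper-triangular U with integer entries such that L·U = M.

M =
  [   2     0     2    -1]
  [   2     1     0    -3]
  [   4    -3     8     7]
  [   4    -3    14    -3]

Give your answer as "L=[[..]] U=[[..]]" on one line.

  R1 -= 1·R0 → [0,1,-2,-2]
  R2 -= 2·R0 → [0,-3,4,9]
  R3 -= 2·R0 → [0,-3,10,-1]
  R2 -= -3·R1 → [0,0,-2,3]
  R3 -= -3·R1 → [0,0,4,-7]
  R3 -= -2·R2 → [0,0,0,-1]

L=[[1,0,0,0],[1,1,0,0],[2,-3,1,0],[2,-3,-2,1]] U=[[2,0,2,-1],[0,1,-2,-2],[0,0,-2,3],[0,0,0,-1]]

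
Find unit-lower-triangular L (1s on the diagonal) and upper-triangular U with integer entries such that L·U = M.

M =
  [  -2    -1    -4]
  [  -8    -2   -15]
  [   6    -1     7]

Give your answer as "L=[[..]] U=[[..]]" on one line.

L=[[1,0,0],[4,1,0],[-3,-2,1]] U=[[-2,-1,-4],[0,2,1],[0,0,-3]]

  r1 -= 4·r0 → [0,2,1]
  r2 -= -3·r0 → [0,-4,-5]
  r2 -= -2·r1 → [0,0,-3]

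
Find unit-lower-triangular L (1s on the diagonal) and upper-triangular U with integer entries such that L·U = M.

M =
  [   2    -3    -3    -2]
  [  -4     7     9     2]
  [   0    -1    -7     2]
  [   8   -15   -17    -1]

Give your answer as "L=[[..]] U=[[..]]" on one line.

L=[[1,0,0,0],[-2,1,0,0],[0,-1,1,0],[4,-3,-1,1]] U=[[2,-3,-3,-2],[0,1,3,-2],[0,0,-4,0],[0,0,0,1]]

  R1 -= -2·R0 → [0,1,3,-2]
  R2 -= 0·R0 → [0,-1,-7,2]
  R3 -= 4·R0 → [0,-3,-5,7]
  R2 -= -1·R1 → [0,0,-4,0]
  R3 -= -3·R1 → [0,0,4,1]
  R3 -= -1·R2 → [0,0,0,1]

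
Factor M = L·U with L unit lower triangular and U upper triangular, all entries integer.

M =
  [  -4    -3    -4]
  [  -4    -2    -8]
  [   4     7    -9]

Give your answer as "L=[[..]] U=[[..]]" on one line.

  R1 -= 1·R0 → [0,1,-4]
  R2 -= -1·R0 → [0,4,-13]
  R2 -= 4·R1 → [0,0,3]

L=[[1,0,0],[1,1,0],[-1,4,1]] U=[[-4,-3,-4],[0,1,-4],[0,0,3]]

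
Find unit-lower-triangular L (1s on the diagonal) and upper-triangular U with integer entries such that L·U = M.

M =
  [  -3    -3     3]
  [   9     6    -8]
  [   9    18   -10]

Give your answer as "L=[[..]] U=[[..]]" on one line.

  R1 -= -3·R0 → [0,-3,1]
  R2 -= -3·R0 → [0,9,-1]
  R2 -= -3·R1 → [0,0,2]

L=[[1,0,0],[-3,1,0],[-3,-3,1]] U=[[-3,-3,3],[0,-3,1],[0,0,2]]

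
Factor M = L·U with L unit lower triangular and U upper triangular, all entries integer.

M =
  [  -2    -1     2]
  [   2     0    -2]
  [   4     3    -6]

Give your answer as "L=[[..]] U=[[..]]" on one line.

L=[[1,0,0],[-1,1,0],[-2,-1,1]] U=[[-2,-1,2],[0,-1,0],[0,0,-2]]

  R1 -= -1·R0 → [0,-1,0]
  R2 -= -2·R0 → [0,1,-2]
  R2 -= -1·R1 → [0,0,-2]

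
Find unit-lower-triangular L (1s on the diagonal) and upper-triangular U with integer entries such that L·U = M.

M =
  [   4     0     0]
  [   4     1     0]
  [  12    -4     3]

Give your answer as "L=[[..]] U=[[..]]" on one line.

  r1 -= 1·r0 → [0,1,0]
  r2 -= 3·r0 → [0,-4,3]
  r2 -= -4·r1 → [0,0,3]

L=[[1,0,0],[1,1,0],[3,-4,1]] U=[[4,0,0],[0,1,0],[0,0,3]]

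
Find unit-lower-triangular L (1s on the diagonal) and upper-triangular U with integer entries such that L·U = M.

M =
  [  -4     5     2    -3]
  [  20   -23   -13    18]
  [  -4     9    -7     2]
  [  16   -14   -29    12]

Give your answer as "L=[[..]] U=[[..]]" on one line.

  r1 -= -5·r0 → [0,2,-3,3]
  r2 -= 1·r0 → [0,4,-9,5]
  r3 -= -4·r0 → [0,6,-21,0]
  r2 -= 2·r1 → [0,0,-3,-1]
  r3 -= 3·r1 → [0,0,-12,-9]
  r3 -= 4·r2 → [0,0,0,-5]

L=[[1,0,0,0],[-5,1,0,0],[1,2,1,0],[-4,3,4,1]] U=[[-4,5,2,-3],[0,2,-3,3],[0,0,-3,-1],[0,0,0,-5]]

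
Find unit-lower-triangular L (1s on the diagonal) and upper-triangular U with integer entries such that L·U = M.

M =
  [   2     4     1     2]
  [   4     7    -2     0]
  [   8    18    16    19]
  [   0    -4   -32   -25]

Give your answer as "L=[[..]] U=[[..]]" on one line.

L=[[1,0,0,0],[2,1,0,0],[4,-2,1,0],[0,4,-4,1]] U=[[2,4,1,2],[0,-1,-4,-4],[0,0,4,3],[0,0,0,3]]

  R1 -= 2·R0 → [0,-1,-4,-4]
  R2 -= 4·R0 → [0,2,12,11]
  R3 -= 0·R0 → [0,-4,-32,-25]
  R2 -= -2·R1 → [0,0,4,3]
  R3 -= 4·R1 → [0,0,-16,-9]
  R3 -= -4·R2 → [0,0,0,3]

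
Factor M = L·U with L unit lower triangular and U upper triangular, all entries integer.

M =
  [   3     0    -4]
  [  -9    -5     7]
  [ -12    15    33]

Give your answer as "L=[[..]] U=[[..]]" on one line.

  row1 -= -3·row0 → [0,-5,-5]
  row2 -= -4·row0 → [0,15,17]
  row2 -= -3·row1 → [0,0,2]

L=[[1,0,0],[-3,1,0],[-4,-3,1]] U=[[3,0,-4],[0,-5,-5],[0,0,2]]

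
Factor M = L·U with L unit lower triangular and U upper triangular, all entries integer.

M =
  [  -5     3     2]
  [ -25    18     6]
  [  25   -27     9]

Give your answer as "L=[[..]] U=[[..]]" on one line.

  R1 -= 5·R0 → [0,3,-4]
  R2 -= -5·R0 → [0,-12,19]
  R2 -= -4·R1 → [0,0,3]

L=[[1,0,0],[5,1,0],[-5,-4,1]] U=[[-5,3,2],[0,3,-4],[0,0,3]]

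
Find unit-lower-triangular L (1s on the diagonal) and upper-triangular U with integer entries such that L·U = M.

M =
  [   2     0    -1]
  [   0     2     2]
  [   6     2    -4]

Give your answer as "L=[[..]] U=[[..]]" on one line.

  R1 -= 0·R0 → [0,2,2]
  R2 -= 3·R0 → [0,2,-1]
  R2 -= 1·R1 → [0,0,-3]

L=[[1,0,0],[0,1,0],[3,1,1]] U=[[2,0,-1],[0,2,2],[0,0,-3]]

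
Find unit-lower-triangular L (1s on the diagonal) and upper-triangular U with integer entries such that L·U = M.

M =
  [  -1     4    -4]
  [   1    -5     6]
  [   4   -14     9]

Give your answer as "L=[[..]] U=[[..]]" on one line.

L=[[1,0,0],[-1,1,0],[-4,-2,1]] U=[[-1,4,-4],[0,-1,2],[0,0,-3]]

  R1 -= -1·R0 → [0,-1,2]
  R2 -= -4·R0 → [0,2,-7]
  R2 -= -2·R1 → [0,0,-3]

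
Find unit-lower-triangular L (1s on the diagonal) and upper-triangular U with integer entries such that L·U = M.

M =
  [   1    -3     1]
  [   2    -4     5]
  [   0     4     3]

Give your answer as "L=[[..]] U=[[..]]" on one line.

  R1 -= 2·R0 → [0,2,3]
  R2 -= 0·R0 → [0,4,3]
  R2 -= 2·R1 → [0,0,-3]

L=[[1,0,0],[2,1,0],[0,2,1]] U=[[1,-3,1],[0,2,3],[0,0,-3]]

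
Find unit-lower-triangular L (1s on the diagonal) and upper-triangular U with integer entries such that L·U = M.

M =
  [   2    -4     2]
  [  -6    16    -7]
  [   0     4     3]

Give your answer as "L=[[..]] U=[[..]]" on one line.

L=[[1,0,0],[-3,1,0],[0,1,1]] U=[[2,-4,2],[0,4,-1],[0,0,4]]

  R1 -= -3·R0 → [0,4,-1]
  R2 -= 0·R0 → [0,4,3]
  R2 -= 1·R1 → [0,0,4]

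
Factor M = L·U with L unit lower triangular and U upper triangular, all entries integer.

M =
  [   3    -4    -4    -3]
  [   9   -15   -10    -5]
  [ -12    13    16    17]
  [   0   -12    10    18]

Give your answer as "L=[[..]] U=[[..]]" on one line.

L=[[1,0,0,0],[3,1,0,0],[-4,1,1,0],[0,4,-1,1]] U=[[3,-4,-4,-3],[0,-3,2,4],[0,0,-2,1],[0,0,0,3]]

  R1 -= 3·R0 → [0,-3,2,4]
  R2 -= -4·R0 → [0,-3,0,5]
  R3 -= 0·R0 → [0,-12,10,18]
  R2 -= 1·R1 → [0,0,-2,1]
  R3 -= 4·R1 → [0,0,2,2]
  R3 -= -1·R2 → [0,0,0,3]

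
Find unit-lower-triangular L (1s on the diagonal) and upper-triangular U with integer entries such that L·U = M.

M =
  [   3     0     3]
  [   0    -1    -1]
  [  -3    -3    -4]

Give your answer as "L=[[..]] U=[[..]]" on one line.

L=[[1,0,0],[0,1,0],[-1,3,1]] U=[[3,0,3],[0,-1,-1],[0,0,2]]

  R1 -= 0·R0 → [0,-1,-1]
  R2 -= -1·R0 → [0,-3,-1]
  R2 -= 3·R1 → [0,0,2]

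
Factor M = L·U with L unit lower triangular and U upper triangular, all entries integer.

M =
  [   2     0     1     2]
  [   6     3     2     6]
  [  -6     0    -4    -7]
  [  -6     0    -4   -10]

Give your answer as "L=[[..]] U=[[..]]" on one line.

  row1 -= 3·row0 → [0,3,-1,0]
  row2 -= -3·row0 → [0,0,-1,-1]
  row3 -= -3·row0 → [0,0,-1,-4]
  row2 -= 0·row1 → [0,0,-1,-1]
  row3 -= 0·row1 → [0,0,-1,-4]
  row3 -= 1·row2 → [0,0,0,-3]

L=[[1,0,0,0],[3,1,0,0],[-3,0,1,0],[-3,0,1,1]] U=[[2,0,1,2],[0,3,-1,0],[0,0,-1,-1],[0,0,0,-3]]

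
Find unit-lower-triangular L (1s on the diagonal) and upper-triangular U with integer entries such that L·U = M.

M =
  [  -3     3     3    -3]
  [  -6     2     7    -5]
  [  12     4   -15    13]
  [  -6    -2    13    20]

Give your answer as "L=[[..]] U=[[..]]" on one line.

  R1 -= 2·R0 → [0,-4,1,1]
  R2 -= -4·R0 → [0,16,-3,1]
  R3 -= 2·R0 → [0,-8,7,26]
  R2 -= -4·R1 → [0,0,1,5]
  R3 -= 2·R1 → [0,0,5,24]
  R3 -= 5·R2 → [0,0,0,-1]

L=[[1,0,0,0],[2,1,0,0],[-4,-4,1,0],[2,2,5,1]] U=[[-3,3,3,-3],[0,-4,1,1],[0,0,1,5],[0,0,0,-1]]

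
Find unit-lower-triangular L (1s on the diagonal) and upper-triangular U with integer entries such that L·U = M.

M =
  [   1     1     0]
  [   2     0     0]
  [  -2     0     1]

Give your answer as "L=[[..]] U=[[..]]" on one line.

L=[[1,0,0],[2,1,0],[-2,-1,1]] U=[[1,1,0],[0,-2,0],[0,0,1]]

  row1 -= 2·row0 → [0,-2,0]
  row2 -= -2·row0 → [0,2,1]
  row2 -= -1·row1 → [0,0,1]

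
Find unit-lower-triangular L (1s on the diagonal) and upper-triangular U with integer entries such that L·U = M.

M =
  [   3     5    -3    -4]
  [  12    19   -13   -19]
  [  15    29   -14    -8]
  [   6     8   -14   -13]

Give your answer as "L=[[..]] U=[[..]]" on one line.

  R1 -= 4·R0 → [0,-1,-1,-3]
  R2 -= 5·R0 → [0,4,1,12]
  R3 -= 2·R0 → [0,-2,-8,-5]
  R2 -= -4·R1 → [0,0,-3,0]
  R3 -= 2·R1 → [0,0,-6,1]
  R3 -= 2·R2 → [0,0,0,1]

L=[[1,0,0,0],[4,1,0,0],[5,-4,1,0],[2,2,2,1]] U=[[3,5,-3,-4],[0,-1,-1,-3],[0,0,-3,0],[0,0,0,1]]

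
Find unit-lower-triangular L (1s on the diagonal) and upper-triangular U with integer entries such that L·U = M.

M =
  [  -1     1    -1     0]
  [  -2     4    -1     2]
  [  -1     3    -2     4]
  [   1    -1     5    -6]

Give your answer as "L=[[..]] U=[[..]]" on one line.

L=[[1,0,0,0],[2,1,0,0],[1,1,1,0],[-1,0,-2,1]] U=[[-1,1,-1,0],[0,2,1,2],[0,0,-2,2],[0,0,0,-2]]

  row1 -= 2·row0 → [0,2,1,2]
  row2 -= 1·row0 → [0,2,-1,4]
  row3 -= -1·row0 → [0,0,4,-6]
  row2 -= 1·row1 → [0,0,-2,2]
  row3 -= 0·row1 → [0,0,4,-6]
  row3 -= -2·row2 → [0,0,0,-2]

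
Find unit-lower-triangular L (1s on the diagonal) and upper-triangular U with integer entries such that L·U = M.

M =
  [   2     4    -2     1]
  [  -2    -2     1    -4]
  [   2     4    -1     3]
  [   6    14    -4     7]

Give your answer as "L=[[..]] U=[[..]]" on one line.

L=[[1,0,0,0],[-1,1,0,0],[1,0,1,0],[3,1,3,1]] U=[[2,4,-2,1],[0,2,-1,-3],[0,0,1,2],[0,0,0,1]]

  row1 -= -1·row0 → [0,2,-1,-3]
  row2 -= 1·row0 → [0,0,1,2]
  row3 -= 3·row0 → [0,2,2,4]
  row2 -= 0·row1 → [0,0,1,2]
  row3 -= 1·row1 → [0,0,3,7]
  row3 -= 3·row2 → [0,0,0,1]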